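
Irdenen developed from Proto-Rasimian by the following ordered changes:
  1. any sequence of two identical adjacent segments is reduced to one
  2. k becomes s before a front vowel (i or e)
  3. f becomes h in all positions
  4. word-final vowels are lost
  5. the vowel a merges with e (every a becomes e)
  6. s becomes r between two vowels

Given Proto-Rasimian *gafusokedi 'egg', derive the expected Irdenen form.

gehurored

Irdenen: *gafusokedi
  gafusokedi (rule 1 does not apply)
  gafusokedi → gafusosedi   [palatalisation]
  gafusosedi → gahusosedi   [unconditioned shift]
  gahusosedi → gahusosed   [apocope]
  gahusosed → gehusosed   [vowel merger]
  gehusosed → gehurored   [rhotacism]
  giving Irdenen gehurored.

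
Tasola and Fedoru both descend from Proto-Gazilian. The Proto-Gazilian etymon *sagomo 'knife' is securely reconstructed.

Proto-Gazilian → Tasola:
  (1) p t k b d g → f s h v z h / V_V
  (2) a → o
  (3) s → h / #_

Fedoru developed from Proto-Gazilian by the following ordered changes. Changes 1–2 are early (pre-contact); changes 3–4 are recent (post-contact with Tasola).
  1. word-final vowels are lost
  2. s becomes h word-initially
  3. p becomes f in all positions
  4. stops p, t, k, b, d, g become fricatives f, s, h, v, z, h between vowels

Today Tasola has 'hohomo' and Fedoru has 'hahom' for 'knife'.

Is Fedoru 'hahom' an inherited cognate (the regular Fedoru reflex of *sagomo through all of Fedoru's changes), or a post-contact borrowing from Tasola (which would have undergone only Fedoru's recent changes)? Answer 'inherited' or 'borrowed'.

If inherited, *sagomo would pass through all of Fedoru's changes:
Fedoru: start from *sagomo.
  rule 1 (apocope): sagomo → sagom
  rule 2 (debuccalisation): sagom → hagom
  rule 3: no change — hagom
  rule 4 (intervocalic lenition): hagom → hahom
  ⇒ Fedoru hahom
If borrowed from Tasola 'hohomo' after the early changes, it would undergo only the recent ones:
  rule 3 (unconditioned shift): no change (hohomo)
  rule 4 (intervocalic lenition): no change (hohomo)
  ⇒ as a loan: hohomo
Fedoru 'hahom' matches the inherited outcome exactly, so it is an inherited cognate, not a loan.

inherited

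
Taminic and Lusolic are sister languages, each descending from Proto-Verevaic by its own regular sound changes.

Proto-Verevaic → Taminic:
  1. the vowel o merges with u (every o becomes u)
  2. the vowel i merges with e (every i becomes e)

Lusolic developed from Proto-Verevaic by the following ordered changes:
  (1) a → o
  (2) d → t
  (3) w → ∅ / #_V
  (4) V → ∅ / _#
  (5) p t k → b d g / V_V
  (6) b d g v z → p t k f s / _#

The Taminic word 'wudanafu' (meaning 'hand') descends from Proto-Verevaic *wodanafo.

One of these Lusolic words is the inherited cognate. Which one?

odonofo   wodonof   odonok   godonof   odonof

Lusolic: start from *wodanafo.
  rule 1 (vowel merger): wodanafo → wodonofo
  rule 2 (unconditioned shift): wodonofo → wotonofo
  rule 3 (glide loss): wotonofo → otonofo
  rule 4 (apocope): otonofo → otonof
  rule 5 (intervocalic voicing): otonof → odonof
  rule 6: no change — odonof
  ⇒ Lusolic odonof
The other candidates each miss or misapply at least one Lusolic change.

odonof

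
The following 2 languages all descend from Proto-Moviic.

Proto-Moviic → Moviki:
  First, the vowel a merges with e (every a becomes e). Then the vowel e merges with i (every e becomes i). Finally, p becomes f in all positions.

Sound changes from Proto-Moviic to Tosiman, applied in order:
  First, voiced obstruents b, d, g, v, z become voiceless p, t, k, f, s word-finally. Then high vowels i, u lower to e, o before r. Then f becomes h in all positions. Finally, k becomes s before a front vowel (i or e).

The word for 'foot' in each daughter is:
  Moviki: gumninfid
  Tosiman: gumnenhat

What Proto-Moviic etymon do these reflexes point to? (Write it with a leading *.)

*gumnenfad

Position 7: Moviki has f, Tosiman has h. Taking the neighbouring segments as reconstructed: Moviki f could go back to *p or *f; Tosiman h could go back to *f or *h — the one source consistent with every daughter is *f.
Position 9: Moviki has d, Tosiman has t. Moviki preserves d here (none of its changes turn any other segment into d), so the proto-segment is *d.
Position 5: Moviki has i, Tosiman has e. Taking the neighbouring segments as reconstructed: Moviki i could go back to *a or *e or *i; Tosiman e can only go back to *e — the one source consistent with every daughter is *e.
This points to *gumnenfad. Verify forward in each daughter:
Moviki: start from *gumnenfad.
  rule 1 (vowel merger): gumnenfad → gumnenfed
  rule 2 (vowel merger): gumnenfed → gumninfid
  rule 3: no change — gumninfid
  ⇒ Moviki gumninfid
Tosiman: *gumnenfad > gumnenfat > gumnenhat  (by final devoicing, unconditioned shift)
Only *gumnenfad yields all of Moviki gumninfid, Tosiman gumnenhat.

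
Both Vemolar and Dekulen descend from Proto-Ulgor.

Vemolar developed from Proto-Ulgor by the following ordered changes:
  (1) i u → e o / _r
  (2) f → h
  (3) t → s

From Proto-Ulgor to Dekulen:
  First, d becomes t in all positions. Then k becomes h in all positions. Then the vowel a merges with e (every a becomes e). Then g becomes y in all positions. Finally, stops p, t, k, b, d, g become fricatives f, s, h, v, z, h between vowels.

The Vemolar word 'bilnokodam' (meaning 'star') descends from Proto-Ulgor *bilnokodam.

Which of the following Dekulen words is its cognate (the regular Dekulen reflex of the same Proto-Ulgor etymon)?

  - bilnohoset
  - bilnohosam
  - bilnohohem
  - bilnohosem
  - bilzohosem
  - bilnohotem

bilnohosem

Dekulen: *bilnokodam > bilnokotam > bilnohotam > bilnohotem > bilnohosem  (by unconditioned shift, unconditioned shift, vowel merger, intervocalic lenition)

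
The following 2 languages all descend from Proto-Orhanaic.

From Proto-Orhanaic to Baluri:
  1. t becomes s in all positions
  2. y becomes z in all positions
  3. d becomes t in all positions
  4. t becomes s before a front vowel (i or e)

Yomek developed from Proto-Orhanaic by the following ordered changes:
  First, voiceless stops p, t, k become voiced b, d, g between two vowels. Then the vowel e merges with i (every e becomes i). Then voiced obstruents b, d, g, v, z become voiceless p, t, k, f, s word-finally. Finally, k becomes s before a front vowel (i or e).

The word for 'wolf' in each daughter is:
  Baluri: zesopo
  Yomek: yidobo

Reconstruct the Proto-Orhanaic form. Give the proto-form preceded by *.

*yetopo

Position 2: Baluri has e, Yomek has i. Baluri preserves e here (none of its changes turn any other segment into e), so the proto-segment is *e.
Position 1: Baluri has z, Yomek has y. Yomek preserves y here (none of its changes turn any other segment into y), so the proto-segment is *y.
Position 5: Baluri has p, Yomek has b. Baluri preserves p here (none of its changes turn any other segment into p), so the proto-segment is *p.
This points to *yetopo. Verify forward in each daughter:
Baluri: *yetopo
  yetopo → yesopo   [unconditioned shift]
  yesopo → zesopo   [unconditioned shift]
  zesopo (rule 3 does not apply)
  zesopo (rule 4 does not apply)
  giving Baluri zesopo.
Yomek: *yetopo > yedobo > yidobo  (by intervocalic voicing, vowel merger)
*yetopo is the unique common source.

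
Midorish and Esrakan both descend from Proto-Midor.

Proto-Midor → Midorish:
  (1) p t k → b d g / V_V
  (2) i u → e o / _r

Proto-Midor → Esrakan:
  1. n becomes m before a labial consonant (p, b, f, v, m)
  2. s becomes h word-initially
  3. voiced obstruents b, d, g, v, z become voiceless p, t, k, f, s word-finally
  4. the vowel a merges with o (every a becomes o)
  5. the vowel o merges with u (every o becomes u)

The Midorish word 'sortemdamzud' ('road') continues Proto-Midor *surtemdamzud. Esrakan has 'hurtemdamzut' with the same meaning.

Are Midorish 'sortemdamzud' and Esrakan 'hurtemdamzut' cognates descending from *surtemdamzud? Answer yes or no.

no

Derive the expected Esrakan reflex of *surtemdamzud:
Esrakan: *surtemdamzud > hurtemdamzud > hurtemdamzut > hurtemdomzut > hurtemdumzut  (by debuccalisation, final devoicing, vowel merger, vowel merger)
The regular Esrakan reflex would be 'hurtemdumzut', but the attested form is 'hurtemdamzut'. The correspondence is irregular, so they are not cognates (the Esrakan form has a different source).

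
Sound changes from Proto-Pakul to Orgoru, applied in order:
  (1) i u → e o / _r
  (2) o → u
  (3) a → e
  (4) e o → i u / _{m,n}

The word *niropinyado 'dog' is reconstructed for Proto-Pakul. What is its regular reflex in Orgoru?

nerupinyedu

Orgoru: *niropinyado
  niropinyado → neropinyado   [pre-rhotic lowering]
  neropinyado → nerupinyadu   [vowel merger]
  nerupinyadu → nerupinyedu   [vowel merger]
  nerupinyedu (rule 4 does not apply)
  giving Orgoru nerupinyedu.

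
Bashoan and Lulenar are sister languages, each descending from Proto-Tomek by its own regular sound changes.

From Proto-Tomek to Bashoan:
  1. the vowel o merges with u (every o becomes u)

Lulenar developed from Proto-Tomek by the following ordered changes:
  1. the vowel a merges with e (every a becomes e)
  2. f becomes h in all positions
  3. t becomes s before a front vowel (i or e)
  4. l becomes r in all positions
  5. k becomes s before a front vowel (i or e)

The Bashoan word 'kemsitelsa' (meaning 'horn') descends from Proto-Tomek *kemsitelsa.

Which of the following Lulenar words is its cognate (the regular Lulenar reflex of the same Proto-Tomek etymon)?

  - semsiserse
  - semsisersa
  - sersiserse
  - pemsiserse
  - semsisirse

semsiserse

Lulenar: *kemsitelsa > kemsitelse > kemsiselse > kemsiserse > semsiserse  (by vowel merger, palatalisation, unconditioned shift, palatalisation)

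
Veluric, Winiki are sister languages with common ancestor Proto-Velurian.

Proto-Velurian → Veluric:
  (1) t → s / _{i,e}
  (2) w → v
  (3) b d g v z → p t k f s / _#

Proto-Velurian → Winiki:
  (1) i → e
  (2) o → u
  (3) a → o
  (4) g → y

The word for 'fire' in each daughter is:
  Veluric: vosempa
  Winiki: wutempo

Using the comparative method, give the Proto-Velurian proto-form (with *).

Position 2: Veluric has o, Winiki has u. Veluric preserves o here (none of its changes turn any other segment into o), so the proto-segment is *o.
Position 3: Veluric has s, Winiki has t. Winiki preserves t here (none of its changes turn any other segment into t), so the proto-segment is *t.
This points to *wotempa. Verify forward in each daughter:
Veluric: *wotempa > wosempa > vosempa  (by palatalisation, unconditioned shift)
Winiki: start from *wotempa.
  rule 1: no change — wotempa
  rule 2 (vowel merger): wotempa → wutempa
  rule 3 (vowel merger): wutempa → wutempo
  rule 4: no change — wutempo
  ⇒ Winiki wutempo
No other proto-form is consistent with every reflex, so the reconstruction is *wotempa.

*wotempa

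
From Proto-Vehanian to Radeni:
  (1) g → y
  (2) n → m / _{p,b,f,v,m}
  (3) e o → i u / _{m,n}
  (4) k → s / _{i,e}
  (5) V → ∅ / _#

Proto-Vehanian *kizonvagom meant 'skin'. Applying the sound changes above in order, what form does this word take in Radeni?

Radeni: *kizonvagom > kizonvayom > kizomvayom > kizumvayum > sizumvayum  (by unconditioned shift, nasal place assimilation, pre-nasal raising, palatalisation)

sizumvayum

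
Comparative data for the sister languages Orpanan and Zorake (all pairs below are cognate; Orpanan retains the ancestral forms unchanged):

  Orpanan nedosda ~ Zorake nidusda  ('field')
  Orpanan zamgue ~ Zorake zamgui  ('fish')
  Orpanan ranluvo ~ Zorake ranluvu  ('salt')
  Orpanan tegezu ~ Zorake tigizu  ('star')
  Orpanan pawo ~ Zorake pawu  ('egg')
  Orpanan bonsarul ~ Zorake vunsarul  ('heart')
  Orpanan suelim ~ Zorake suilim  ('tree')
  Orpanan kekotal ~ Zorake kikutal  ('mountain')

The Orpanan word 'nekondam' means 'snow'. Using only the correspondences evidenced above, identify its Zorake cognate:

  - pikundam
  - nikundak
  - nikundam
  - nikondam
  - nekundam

nedosda ~ nidusda, tegezu ~ tigizu — Orpanan e corresponds to Zorake i after a consonant, before a consonant other than r, m, n, p, b, f, v.
bonsarul ~ vunsarul — Orpanan o corresponds to Zorake u after a consonant, before a nasal.
Applying these to Orpanan 'nekondam':
  nekondam → nikondam   (e→i after a consonant, before a consonant other than r, m, n, p, b, f, v)
  nikondam → nikundam   (o→u after a consonant, before a nasal)
So the Zorake cognate is 'nikundam'.

nikundam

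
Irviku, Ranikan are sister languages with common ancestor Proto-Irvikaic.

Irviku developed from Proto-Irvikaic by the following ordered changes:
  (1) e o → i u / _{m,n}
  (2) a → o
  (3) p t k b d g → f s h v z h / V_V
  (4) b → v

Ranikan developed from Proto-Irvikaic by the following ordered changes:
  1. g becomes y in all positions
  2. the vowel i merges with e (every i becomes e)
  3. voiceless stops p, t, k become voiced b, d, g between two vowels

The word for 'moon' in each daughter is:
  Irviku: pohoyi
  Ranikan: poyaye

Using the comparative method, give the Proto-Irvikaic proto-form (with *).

*pogayi

Position 3: Irviku has h, Ranikan has y. Taking the neighbouring segments as reconstructed: Irviku h could go back to *k or *g or *h; Ranikan y could go back to *g or *y — the one source consistent with every daughter is *g.
Position 4: Irviku has o, Ranikan has a. Ranikan preserves a here (none of its changes turn any other segment into a), so the proto-segment is *a.
Position 6: Irviku has i, Ranikan has e. Taking the neighbouring segments as reconstructed: Irviku i can only go back to *i; Ranikan e could go back to *e or *i — the one source consistent with every daughter is *i.
This points to *pogayi. Verify forward in each daughter:
Irviku: *pogayi
  pogayi (rule 1 does not apply)
  pogayi → pogoyi   [vowel merger]
  pogoyi → pohoyi   [intervocalic lenition]
  pohoyi (rule 4 does not apply)
  giving Irviku pohoyi.
Ranikan: *pogayi > poyayi > poyaye  (by unconditioned shift, vowel merger)
No other proto-form is consistent with every reflex, so the reconstruction is *pogayi.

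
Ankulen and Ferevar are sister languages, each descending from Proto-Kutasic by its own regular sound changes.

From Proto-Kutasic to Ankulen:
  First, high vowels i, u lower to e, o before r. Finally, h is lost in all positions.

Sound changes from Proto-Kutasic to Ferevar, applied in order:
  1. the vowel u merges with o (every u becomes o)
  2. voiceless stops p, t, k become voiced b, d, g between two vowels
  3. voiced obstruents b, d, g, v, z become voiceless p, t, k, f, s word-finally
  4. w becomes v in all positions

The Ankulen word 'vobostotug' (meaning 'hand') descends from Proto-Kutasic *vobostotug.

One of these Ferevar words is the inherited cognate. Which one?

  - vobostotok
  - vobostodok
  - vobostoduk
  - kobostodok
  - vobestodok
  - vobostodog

Ferevar: *vobostotug > vobostotog > vobostodog > vobostodok  (by vowel merger, intervocalic voicing, final devoicing)
Only 'vobostodok' matches the regular Ferevar development of *vobostotug.

vobostodok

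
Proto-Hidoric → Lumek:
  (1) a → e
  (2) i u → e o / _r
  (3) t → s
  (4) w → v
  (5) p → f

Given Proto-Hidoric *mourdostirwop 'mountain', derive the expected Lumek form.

moordosservof

Lumek: *mourdostirwop > moordosterwop > moordosserwop > moordosservop > moordosservof  (by pre-rhotic lowering, unconditioned shift, unconditioned shift, unconditioned shift)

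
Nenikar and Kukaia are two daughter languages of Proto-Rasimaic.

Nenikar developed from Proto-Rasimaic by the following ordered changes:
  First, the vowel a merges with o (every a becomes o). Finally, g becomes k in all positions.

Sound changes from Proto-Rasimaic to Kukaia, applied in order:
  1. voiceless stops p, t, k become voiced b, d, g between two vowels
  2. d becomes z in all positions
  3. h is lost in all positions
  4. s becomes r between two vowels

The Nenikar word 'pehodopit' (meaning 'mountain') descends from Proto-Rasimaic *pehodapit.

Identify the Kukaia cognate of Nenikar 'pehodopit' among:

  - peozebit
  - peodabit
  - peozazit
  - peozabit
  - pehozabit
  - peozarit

peozabit

Kukaia: *pehodapit > pehodabit > pehozabit > peozabit  (by intervocalic voicing, unconditioned shift, h-loss)
Only 'peozabit' matches the regular Kukaia development of *pehodapit.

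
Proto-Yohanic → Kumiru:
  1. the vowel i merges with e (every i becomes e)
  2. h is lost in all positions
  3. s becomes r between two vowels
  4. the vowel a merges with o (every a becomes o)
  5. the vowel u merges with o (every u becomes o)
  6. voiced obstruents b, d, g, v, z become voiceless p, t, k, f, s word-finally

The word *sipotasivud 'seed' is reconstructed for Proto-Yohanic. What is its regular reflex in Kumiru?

Kumiru: start from *sipotasivud.
  rule 1 (vowel merger): sipotasivud → sepotasevud
  rule 2: no change — sepotasevud
  rule 3 (rhotacism): sepotasevud → sepotarevud
  rule 4 (vowel merger): sepotarevud → sepotorevud
  rule 5 (vowel merger): sepotorevud → sepotorevod
  rule 6 (final devoicing): sepotorevod → sepotorevot
  ⇒ Kumiru sepotorevot

sepotorevot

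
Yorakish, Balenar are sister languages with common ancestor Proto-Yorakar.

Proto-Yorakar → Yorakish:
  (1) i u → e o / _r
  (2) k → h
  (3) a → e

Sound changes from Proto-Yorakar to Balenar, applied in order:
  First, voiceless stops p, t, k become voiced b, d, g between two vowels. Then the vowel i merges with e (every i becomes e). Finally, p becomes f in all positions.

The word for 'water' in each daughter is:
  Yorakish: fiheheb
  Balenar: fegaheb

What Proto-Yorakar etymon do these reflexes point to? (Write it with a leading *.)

*fikaheb

Position 3: Yorakish has h, Balenar has g. Taking the neighbouring segments as reconstructed: Yorakish h could go back to *k or *h; Balenar g could go back to *k or *g — the one source consistent with every daughter is *k.
Position 2: Yorakish has i, Balenar has e. Yorakish preserves i here (none of its changes turn any other segment into i), so the proto-segment is *i.
Position 4: Yorakish has e, Balenar has a. Balenar preserves a here (none of its changes turn any other segment into a), so the proto-segment is *a.
This points to *fikaheb. Verify forward in each daughter:
Yorakish: start from *fikaheb.
  rule 1: no change — fikaheb
  rule 2 (unconditioned shift): fikaheb → fihaheb
  rule 3 (vowel merger): fihaheb → fiheheb
  ⇒ Yorakish fiheheb
Balenar: *fikaheb > figaheb > fegaheb  (by intervocalic voicing, vowel merger)
Only *fikaheb yields all of Yorakish fiheheb, Balenar fegaheb.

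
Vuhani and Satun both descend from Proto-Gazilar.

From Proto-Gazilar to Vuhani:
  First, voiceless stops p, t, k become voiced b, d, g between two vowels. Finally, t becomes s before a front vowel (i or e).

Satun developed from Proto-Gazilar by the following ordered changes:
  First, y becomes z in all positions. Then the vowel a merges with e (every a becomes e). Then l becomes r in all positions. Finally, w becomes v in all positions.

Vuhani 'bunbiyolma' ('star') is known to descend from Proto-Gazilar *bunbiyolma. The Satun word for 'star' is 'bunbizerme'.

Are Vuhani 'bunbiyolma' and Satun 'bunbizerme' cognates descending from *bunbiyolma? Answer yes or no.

Derive the expected Satun reflex of *bunbiyolma:
Satun: *bunbiyolma > bunbizolma > bunbizolme > bunbizorme  (by unconditioned shift, vowel merger, unconditioned shift)
The regular Satun reflex would be 'bunbizorme', but the attested form is 'bunbizerme'. The correspondence is irregular, so they are not cognates (the Satun form has a different source).

no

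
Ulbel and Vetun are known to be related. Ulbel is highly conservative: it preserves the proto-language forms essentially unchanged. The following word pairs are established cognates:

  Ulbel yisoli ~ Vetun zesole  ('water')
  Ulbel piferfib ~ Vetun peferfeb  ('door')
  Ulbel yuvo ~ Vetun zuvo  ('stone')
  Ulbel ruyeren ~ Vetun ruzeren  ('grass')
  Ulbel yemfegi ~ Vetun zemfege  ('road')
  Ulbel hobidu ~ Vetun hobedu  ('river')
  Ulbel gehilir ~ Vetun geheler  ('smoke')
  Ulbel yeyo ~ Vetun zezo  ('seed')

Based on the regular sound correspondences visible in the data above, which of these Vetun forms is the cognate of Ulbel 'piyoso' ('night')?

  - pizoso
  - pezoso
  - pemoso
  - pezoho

yisoli ~ zesole, hobidu ~ hobedu — Ulbel i corresponds to Vetun e after a consonant, before a consonant other than r, m, n, p, b, f, v.
yeyo ~ zezo — Ulbel y corresponds to Vetun z between vowels (before a back vowel).
Applying these to Ulbel 'piyoso':
  piyoso → peyoso   (i→e after a consonant, before a consonant other than r, m, n, p, b, f, v)
  peyoso → pezoso   (y→z between vowels (before a back vowel))
So the Vetun cognate is 'pezoso'.

pezoso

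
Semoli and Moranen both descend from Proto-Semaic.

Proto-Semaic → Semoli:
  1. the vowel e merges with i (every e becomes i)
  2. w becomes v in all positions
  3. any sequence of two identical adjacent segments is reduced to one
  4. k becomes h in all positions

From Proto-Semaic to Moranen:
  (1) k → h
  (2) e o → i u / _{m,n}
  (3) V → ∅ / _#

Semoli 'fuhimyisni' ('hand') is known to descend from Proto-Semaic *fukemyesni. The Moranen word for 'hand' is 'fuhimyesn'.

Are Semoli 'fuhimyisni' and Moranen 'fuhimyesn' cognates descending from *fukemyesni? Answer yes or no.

Derive the expected Moranen reflex of *fukemyesni:
Moranen: start from *fukemyesni.
  rule 1 (unconditioned shift): fukemyesni → fuhemyesni
  rule 2 (pre-nasal raising): fuhemyesni → fuhimyesni
  rule 3 (apocope): fuhimyesni → fuhimyesn
  ⇒ Moranen fuhimyesn
Moranen 'fuhimyesn' matches the regular reflex exactly, so the pair is cognate.

yes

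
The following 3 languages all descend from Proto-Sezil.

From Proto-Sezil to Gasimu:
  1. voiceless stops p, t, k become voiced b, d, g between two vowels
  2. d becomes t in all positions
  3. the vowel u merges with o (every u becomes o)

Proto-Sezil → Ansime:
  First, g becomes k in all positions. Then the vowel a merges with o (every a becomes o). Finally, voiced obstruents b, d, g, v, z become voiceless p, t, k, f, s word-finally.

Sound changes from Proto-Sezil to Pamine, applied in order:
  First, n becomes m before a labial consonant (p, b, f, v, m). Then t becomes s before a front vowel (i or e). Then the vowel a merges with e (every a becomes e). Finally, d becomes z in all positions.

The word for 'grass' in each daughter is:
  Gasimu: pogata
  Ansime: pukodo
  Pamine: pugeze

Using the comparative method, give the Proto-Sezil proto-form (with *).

Position 5: Gasimu has t, Ansime has d, Pamine has z. Ansime preserves d here (none of its changes turn any other segment into d), so the proto-segment is *d.
Position 4: Gasimu has a, Ansime has o, Pamine has e. Gasimu preserves a here (none of its changes turn any other segment into a), so the proto-segment is *a.
Position 3: Gasimu has g, Ansime has k, Pamine has g. Pamine preserves g here (none of its changes turn any other segment into g), so the proto-segment is *g.
Verify the candidate proto-form against each daughter:
Gasimu: *pugada > pugata > pogata  (by unconditioned shift, vowel merger)
Ansime: start from *pugada.
  rule 1 (unconditioned shift): pugada → pukada
  rule 2 (vowel merger): pukada → pukodo
  rule 3: no change — pukodo
  ⇒ Ansime pukodo
Pamine: *pugada > pugede > pugeze  (by vowel merger, unconditioned shift)
No other proto-form is consistent with every reflex, so the reconstruction is *pugada.

*pugada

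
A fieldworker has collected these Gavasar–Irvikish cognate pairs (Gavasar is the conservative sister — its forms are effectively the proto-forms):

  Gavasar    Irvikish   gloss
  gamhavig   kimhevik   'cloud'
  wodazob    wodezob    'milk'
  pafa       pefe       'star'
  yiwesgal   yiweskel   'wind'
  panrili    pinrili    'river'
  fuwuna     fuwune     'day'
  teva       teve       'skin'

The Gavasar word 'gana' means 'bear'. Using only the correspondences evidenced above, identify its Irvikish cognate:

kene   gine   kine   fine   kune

gamhavig ~ kimhevik — Gavasar g corresponds to Irvikish k word-initially before a back vowel.
panrili ~ pinrili — Gavasar a corresponds to Irvikish i after a consonant, before a nasal.
pafa ~ pefe, fuwuna ~ fuwune — Gavasar a corresponds to Irvikish e word-finally.
Applying these to Gavasar 'gana':
  gana → kana   (g→k word-initially before a back vowel)
  kana → kina   (a→i after a consonant, before a nasal)
  kina → kine   (a→e word-finally)
So the Irvikish cognate is 'kine'.

kine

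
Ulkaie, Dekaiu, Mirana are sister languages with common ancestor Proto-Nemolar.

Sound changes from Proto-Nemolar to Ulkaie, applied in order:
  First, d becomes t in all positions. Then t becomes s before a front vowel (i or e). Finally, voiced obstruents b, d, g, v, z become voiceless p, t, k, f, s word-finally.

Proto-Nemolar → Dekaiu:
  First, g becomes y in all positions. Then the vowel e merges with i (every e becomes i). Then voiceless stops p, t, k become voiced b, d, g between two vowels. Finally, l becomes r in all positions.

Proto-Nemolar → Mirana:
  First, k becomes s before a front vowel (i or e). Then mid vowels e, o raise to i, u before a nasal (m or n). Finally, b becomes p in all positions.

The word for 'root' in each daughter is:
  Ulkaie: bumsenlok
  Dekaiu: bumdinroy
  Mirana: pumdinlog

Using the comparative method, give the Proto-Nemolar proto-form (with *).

Position 1: Ulkaie has b, Dekaiu has b, Mirana has p. Ulkaie preserves b here (none of its changes turn any other segment into b), so the proto-segment is *b.
Position 4: Ulkaie has s, Dekaiu has d, Mirana has d. Mirana preserves d here (none of its changes turn any other segment into d), so the proto-segment is *d.
Position 5: Ulkaie has e, Dekaiu has i, Mirana has i. Ulkaie preserves e here (none of its changes turn any other segment into e), so the proto-segment is *e.
Verify the candidate proto-form against each daughter:
Ulkaie: start from *bumdenlog.
  rule 1 (unconditioned shift): bumdenlog → bumtenlog
  rule 2 (palatalisation): bumtenlog → bumsenlog
  rule 3 (final devoicing): bumsenlog → bumsenlok
  ⇒ Ulkaie bumsenlok
Dekaiu: start from *bumdenlog.
  rule 1 (unconditioned shift): bumdenlog → bumdenloy
  rule 2 (vowel merger): bumdenloy → bumdinloy
  rule 3: no change — bumdinloy
  rule 4 (unconditioned shift): bumdinloy → bumdinroy
  ⇒ Dekaiu bumdinroy
Mirana: *bumdenlog > bumdinlog > pumdinlog  (by pre-nasal raising, unconditioned shift)
No other proto-form is consistent with every reflex, so the reconstruction is *bumdenlog.

*bumdenlog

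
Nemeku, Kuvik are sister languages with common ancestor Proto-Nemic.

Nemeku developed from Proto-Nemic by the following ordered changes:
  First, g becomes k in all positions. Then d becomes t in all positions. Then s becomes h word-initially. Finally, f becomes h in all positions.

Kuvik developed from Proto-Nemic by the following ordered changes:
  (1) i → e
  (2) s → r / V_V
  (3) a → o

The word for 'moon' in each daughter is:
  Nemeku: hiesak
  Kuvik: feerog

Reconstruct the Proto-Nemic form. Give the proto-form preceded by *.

Position 5: Nemeku has a, Kuvik has o. Nemeku preserves a here (none of its changes turn any other segment into a), so the proto-segment is *a.
Position 2: Nemeku has i, Kuvik has e. Nemeku preserves i here (none of its changes turn any other segment into i), so the proto-segment is *i.
Verify the candidate proto-form against each daughter:
Nemeku: *fiesag > fiesak > hiesak  (by unconditioned shift, unconditioned shift)
Kuvik: *fiesag > feesag > feerag > feerog  (by vowel merger, rhotacism, vowel merger)
*fiesag is the unique common source.

*fiesag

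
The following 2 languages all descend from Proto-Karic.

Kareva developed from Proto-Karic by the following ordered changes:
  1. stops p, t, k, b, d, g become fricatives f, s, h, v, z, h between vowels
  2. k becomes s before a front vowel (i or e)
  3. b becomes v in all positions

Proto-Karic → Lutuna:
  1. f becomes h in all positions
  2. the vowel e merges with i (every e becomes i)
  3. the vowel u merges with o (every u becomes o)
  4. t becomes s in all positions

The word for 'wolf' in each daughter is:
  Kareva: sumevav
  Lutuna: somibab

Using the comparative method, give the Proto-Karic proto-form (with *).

Position 2: Kareva has u, Lutuna has o. Kareva preserves u here (none of its changes turn any other segment into u), so the proto-segment is *u.
Position 7: Kareva has v, Lutuna has b. Lutuna preserves b here (none of its changes turn any other segment into b), so the proto-segment is *b.
This points to *sumebab. Verify forward in each daughter:
Kareva: start from *sumebab.
  rule 1 (intervocalic lenition): sumebab → sumevab
  rule 2: no change — sumevab
  rule 3 (unconditioned shift): sumevab → sumevav
  ⇒ Kareva sumevav
Lutuna: *sumebab
  sumebab (rule 1 does not apply)
  sumebab → sumibab   [vowel merger]
  sumibab → somibab   [vowel merger]
  somibab (rule 4 does not apply)
  giving Lutuna somibab.
Only *sumebab yields all of Kareva sumevav, Lutuna somibab.

*sumebab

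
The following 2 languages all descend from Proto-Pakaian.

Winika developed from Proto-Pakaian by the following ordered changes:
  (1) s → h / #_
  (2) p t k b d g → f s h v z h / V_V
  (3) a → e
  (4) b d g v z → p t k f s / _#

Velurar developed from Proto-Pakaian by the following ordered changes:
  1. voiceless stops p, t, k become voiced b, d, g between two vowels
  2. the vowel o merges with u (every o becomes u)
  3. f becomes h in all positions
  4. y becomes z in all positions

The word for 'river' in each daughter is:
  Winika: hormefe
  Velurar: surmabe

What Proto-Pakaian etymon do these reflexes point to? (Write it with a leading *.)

*sormape

Position 1: Winika has h, Velurar has s. Velurar preserves s here (none of its changes turn any other segment into s), so the proto-segment is *s.
Position 6: Winika has f, Velurar has b. Taking the neighbouring segments as reconstructed: Winika f could go back to *p or *f; Velurar b could go back to *p or *b — the one source consistent with every daughter is *p.
This points to *sormape. Verify forward in each daughter:
Winika: start from *sormape.
  rule 1 (debuccalisation): sormape → hormape
  rule 2 (intervocalic lenition): hormape → hormafe
  rule 3 (vowel merger): hormafe → hormefe
  rule 4: no change — hormefe
  ⇒ Winika hormefe
Velurar: *sormape
  sormape → sormabe   [intervocalic voicing]
  sormabe → surmabe   [vowel merger]
  surmabe (rule 3 does not apply)
  surmabe (rule 4 does not apply)
  giving Velurar surmabe.
*sormape is the unique common source.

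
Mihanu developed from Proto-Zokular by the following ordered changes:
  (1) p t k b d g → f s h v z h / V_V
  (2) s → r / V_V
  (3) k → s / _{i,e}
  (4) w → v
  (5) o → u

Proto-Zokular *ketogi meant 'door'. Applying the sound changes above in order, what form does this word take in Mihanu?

seruhi

Mihanu: start from *ketogi.
  rule 1 (intervocalic lenition): ketogi → kesohi
  rule 2 (rhotacism): kesohi → kerohi
  rule 3 (palatalisation): kerohi → serohi
  rule 4: no change — serohi
  rule 5 (vowel merger): serohi → seruhi
  ⇒ Mihanu seruhi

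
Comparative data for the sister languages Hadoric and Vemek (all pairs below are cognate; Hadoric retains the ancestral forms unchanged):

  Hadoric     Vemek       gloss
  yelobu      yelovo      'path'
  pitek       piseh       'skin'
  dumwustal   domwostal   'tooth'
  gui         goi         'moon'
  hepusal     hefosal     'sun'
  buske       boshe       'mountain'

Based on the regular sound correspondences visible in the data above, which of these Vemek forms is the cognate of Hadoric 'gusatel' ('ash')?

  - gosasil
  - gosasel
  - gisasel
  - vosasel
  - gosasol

gosasel

dumwustal ~ domwostal, hepusal ~ hefosal — Hadoric u corresponds to Vemek o after a consonant, before a consonant other than r, m, n, p, b, f, v.
pitek ~ piseh — Hadoric t corresponds to Vemek s between vowels (before a front vowel).
Applying these to Hadoric 'gusatel':
  gusatel → gosatel   (u→o after a consonant, before a consonant other than r, m, n, p, b, f, v)
  gosatel → gosasel   (t→s between vowels (before a front vowel))
So the Vemek cognate is 'gosasel'.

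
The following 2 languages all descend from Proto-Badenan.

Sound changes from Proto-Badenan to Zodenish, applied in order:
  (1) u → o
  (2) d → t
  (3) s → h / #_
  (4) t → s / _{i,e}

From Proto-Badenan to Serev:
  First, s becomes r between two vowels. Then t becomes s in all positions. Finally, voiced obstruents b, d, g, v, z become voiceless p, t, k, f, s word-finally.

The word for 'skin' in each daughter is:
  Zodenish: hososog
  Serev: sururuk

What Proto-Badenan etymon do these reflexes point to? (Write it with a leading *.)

*sususug

Position 4: Zodenish has o, Serev has u. Serev preserves u here (none of its changes turn any other segment into u), so the proto-segment is *u.
Position 2: Zodenish has o, Serev has u. Serev preserves u here (none of its changes turn any other segment into u), so the proto-segment is *u.
Position 3: Zodenish has s, Serev has r. Taking the neighbouring segments as reconstructed: Zodenish s can only go back to *s; Serev r could go back to *s or *r — the one source consistent with every daughter is *s.
This points to *sususug. Verify forward in each daughter:
Zodenish: start from *sususug.
  rule 1 (vowel merger): sususug → sososog
  rule 2: no change — sososog
  rule 3 (debuccalisation): sososog → hososog
  rule 4: no change — hososog
  ⇒ Zodenish hososog
Serev: start from *sususug.
  rule 1 (rhotacism): sususug → sururug
  rule 2: no change — sururug
  rule 3 (final devoicing): sururug → sururuk
  ⇒ Serev sururuk
*sususug is the unique common source.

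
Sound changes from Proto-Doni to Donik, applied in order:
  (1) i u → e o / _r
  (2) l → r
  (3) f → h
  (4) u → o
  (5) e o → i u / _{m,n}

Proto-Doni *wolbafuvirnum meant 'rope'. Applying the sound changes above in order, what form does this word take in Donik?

worbahovernum

Donik: start from *wolbafuvirnum.
  rule 1 (pre-rhotic lowering): wolbafuvirnum → wolbafuvernum
  rule 2 (unconditioned shift): wolbafuvernum → worbafuvernum
  rule 3 (unconditioned shift): worbafuvernum → worbahuvernum
  rule 4 (vowel merger): worbahuvernum → worbahovernom
  rule 5 (pre-nasal raising): worbahovernom → worbahovernum
  ⇒ Donik worbahovernum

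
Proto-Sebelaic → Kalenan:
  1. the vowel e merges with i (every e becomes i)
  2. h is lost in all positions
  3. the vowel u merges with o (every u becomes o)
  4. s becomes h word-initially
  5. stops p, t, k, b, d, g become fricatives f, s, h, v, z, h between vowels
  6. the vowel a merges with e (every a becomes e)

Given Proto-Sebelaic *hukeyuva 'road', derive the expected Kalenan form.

ohiyove

Kalenan: *hukeyuva > hukiyuva > ukiyuva > okiyova > ohiyova > ohiyove  (by vowel merger, h-loss, vowel merger, intervocalic lenition, vowel merger)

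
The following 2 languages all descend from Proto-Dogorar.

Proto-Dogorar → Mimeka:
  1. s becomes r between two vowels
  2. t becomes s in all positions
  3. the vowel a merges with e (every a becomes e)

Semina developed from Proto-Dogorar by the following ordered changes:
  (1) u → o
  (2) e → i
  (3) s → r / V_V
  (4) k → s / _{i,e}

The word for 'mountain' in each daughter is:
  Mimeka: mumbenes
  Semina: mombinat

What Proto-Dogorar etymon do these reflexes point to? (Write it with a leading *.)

*mumbenat

Position 8: Mimeka has s, Semina has t. Semina preserves t here (none of its changes turn any other segment into t), so the proto-segment is *t.
Position 7: Mimeka has e, Semina has a. Semina preserves a here (none of its changes turn any other segment into a), so the proto-segment is *a.
This points to *mumbenat. Verify forward in each daughter:
Mimeka: *mumbenat > mumbenas > mumbenes  (by unconditioned shift, vowel merger)
Semina: *mumbenat
  mumbenat → mombenat   [vowel merger]
  mombenat → mombinat   [vowel merger]
  mombinat (rule 3 does not apply)
  mombinat (rule 4 does not apply)
  giving Semina mombinat.
Only *mumbenat yields all of Mimeka mumbenes, Semina mombinat.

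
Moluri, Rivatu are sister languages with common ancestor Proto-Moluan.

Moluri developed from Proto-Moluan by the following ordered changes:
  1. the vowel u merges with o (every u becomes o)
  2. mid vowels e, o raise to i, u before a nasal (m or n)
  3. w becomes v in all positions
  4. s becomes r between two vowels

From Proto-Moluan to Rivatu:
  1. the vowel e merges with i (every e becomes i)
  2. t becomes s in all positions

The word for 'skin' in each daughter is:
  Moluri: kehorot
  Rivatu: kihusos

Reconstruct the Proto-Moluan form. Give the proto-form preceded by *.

*kehusot

Position 2: Moluri has e, Rivatu has i. Moluri preserves e here (none of its changes turn any other segment into e), so the proto-segment is *e.
Position 7: Moluri has t, Rivatu has s. Moluri preserves t here (none of its changes turn any other segment into t), so the proto-segment is *t.
Continuing position by position gives *kehusot; check it forward:
Moluri: start from *kehusot.
  rule 1 (vowel merger): kehusot → kehosot
  rule 2: no change — kehosot
  rule 3: no change — kehosot
  rule 4 (rhotacism): kehosot → kehorot
  ⇒ Moluri kehorot
Rivatu: start from *kehusot.
  rule 1 (vowel merger): kehusot → kihusot
  rule 2 (unconditioned shift): kihusot → kihusos
  ⇒ Rivatu kihusos
No other proto-form is consistent with every reflex, so the reconstruction is *kehusot.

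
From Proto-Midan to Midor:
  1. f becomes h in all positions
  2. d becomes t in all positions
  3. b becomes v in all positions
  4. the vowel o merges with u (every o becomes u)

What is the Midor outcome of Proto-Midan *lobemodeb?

luvemutev

Midor: *lobemodeb
  lobemodeb (rule 1 does not apply)
  lobemodeb → lobemoteb   [unconditioned shift]
  lobemoteb → lovemotev   [unconditioned shift]
  lovemotev → luvemutev   [vowel merger]
  giving Midor luvemutev.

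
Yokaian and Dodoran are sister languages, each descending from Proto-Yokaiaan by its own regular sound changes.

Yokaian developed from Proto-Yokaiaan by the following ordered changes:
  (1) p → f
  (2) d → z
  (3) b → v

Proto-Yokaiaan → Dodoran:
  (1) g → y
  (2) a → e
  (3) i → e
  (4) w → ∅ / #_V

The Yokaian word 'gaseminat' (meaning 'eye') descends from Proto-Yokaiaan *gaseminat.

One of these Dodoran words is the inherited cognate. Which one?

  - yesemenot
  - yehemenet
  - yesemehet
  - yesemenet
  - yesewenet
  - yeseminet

Dodoran: *gaseminat > yaseminat > yeseminet > yesemenet  (by unconditioned shift, vowel merger, vowel merger)

yesemenet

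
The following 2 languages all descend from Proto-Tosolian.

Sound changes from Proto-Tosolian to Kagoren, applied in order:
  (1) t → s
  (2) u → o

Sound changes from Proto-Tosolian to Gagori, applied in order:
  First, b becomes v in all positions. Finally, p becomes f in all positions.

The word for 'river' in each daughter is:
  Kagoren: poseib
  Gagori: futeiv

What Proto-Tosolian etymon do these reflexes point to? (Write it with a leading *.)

Position 6: Kagoren has b, Gagori has v. Kagoren preserves b here (none of its changes turn any other segment into b), so the proto-segment is *b.
Position 1: Kagoren has p, Gagori has f. Kagoren preserves p here (none of its changes turn any other segment into p), so the proto-segment is *p.
Position 3: Kagoren has s, Gagori has t. Gagori preserves t here (none of its changes turn any other segment into t), so the proto-segment is *t.
Verify the candidate proto-form against each daughter:
Kagoren: *puteib > puseib > poseib  (by unconditioned shift, vowel merger)
Gagori: *puteib > puteiv > futeiv  (by unconditioned shift, unconditioned shift)
No other proto-form is consistent with every reflex, so the reconstruction is *puteib.

*puteib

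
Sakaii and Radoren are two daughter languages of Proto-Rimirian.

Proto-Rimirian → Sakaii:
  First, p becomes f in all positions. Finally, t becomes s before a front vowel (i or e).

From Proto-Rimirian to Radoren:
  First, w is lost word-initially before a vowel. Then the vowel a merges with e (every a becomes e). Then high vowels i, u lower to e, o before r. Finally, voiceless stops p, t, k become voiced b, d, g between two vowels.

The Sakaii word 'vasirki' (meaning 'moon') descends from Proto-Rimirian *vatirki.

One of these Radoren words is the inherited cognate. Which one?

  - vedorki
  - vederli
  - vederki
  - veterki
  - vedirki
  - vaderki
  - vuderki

vederki

Radoren: *vatirki
  vatirki (rule 1 does not apply)
  vatirki → vetirki   [vowel merger]
  vetirki → veterki   [pre-rhotic lowering]
  veterki → vederki   [intervocalic voicing]
  giving Radoren vederki.
The other candidates each miss or misapply at least one Radoren change.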